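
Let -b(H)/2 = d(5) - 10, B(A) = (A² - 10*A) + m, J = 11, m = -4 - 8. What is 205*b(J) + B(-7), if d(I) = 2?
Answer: 3387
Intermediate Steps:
m = -12
B(A) = -12 + A² - 10*A (B(A) = (A² - 10*A) - 12 = -12 + A² - 10*A)
b(H) = 16 (b(H) = -2*(2 - 10) = -2*(-8) = 16)
205*b(J) + B(-7) = 205*16 + (-12 + (-7)² - 10*(-7)) = 3280 + (-12 + 49 + 70) = 3280 + 107 = 3387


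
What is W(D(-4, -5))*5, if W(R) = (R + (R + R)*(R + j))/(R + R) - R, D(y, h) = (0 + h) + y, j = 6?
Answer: 65/2 ≈ 32.500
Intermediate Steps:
D(y, h) = h + y
W(R) = -R + (R + 2*R*(6 + R))/(2*R) (W(R) = (R + (R + R)*(R + 6))/(R + R) - R = (R + (2*R)*(6 + R))/((2*R)) - R = (R + 2*R*(6 + R))*(1/(2*R)) - R = (R + 2*R*(6 + R))/(2*R) - R = -R + (R + 2*R*(6 + R))/(2*R))
W(D(-4, -5))*5 = (13/2)*5 = 65/2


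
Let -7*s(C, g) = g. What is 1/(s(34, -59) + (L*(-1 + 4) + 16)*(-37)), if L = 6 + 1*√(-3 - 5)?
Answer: -61229/81339841 + 10878*I*√2/81339841 ≈ -0.00075276 + 0.00018913*I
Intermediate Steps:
L = 6 + 2*I*√2 (L = 6 + 1*√(-8) = 6 + 1*(2*I*√2) = 6 + 2*I*√2 ≈ 6.0 + 2.8284*I)
s(C, g) = -g/7
1/(s(34, -59) + (L*(-1 + 4) + 16)*(-37)) = 1/(-⅐*(-59) + ((6 + 2*I*√2)*(-1 + 4) + 16)*(-37)) = 1/(59/7 + ((6 + 2*I*√2)*3 + 16)*(-37)) = 1/(59/7 + ((18 + 6*I*√2) + 16)*(-37)) = 1/(59/7 + (34 + 6*I*√2)*(-37)) = 1/(59/7 + (-1258 - 222*I*√2)) = 1/(-8747/7 - 222*I*√2)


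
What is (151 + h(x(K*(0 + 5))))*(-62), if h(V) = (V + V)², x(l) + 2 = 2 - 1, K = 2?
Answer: -9610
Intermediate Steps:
x(l) = -1 (x(l) = -2 + (2 - 1) = -2 + 1 = -1)
h(V) = 4*V² (h(V) = (2*V)² = 4*V²)
(151 + h(x(K*(0 + 5))))*(-62) = (151 + 4*(-1)²)*(-62) = (151 + 4*1)*(-62) = (151 + 4)*(-62) = 155*(-62) = -9610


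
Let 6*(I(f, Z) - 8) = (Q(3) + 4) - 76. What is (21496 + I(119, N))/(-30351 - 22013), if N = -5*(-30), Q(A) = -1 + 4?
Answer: -42985/104728 ≈ -0.41044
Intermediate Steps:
Q(A) = 3
N = 150
I(f, Z) = -7/2 (I(f, Z) = 8 + ((3 + 4) - 76)/6 = 8 + (7 - 76)/6 = 8 + (⅙)*(-69) = 8 - 23/2 = -7/2)
(21496 + I(119, N))/(-30351 - 22013) = (21496 - 7/2)/(-30351 - 22013) = (42985/2)/(-52364) = (42985/2)*(-1/52364) = -42985/104728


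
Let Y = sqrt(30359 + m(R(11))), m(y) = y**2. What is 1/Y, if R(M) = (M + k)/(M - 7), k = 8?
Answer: 4*sqrt(486105)/486105 ≈ 0.0057371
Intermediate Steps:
R(M) = (8 + M)/(-7 + M) (R(M) = (M + 8)/(M - 7) = (8 + M)/(-7 + M))
Y = sqrt(486105)/4 (Y = sqrt(30359 + ((8 + 11)/(-7 + 11))**2) = sqrt(30359 + (19/4)**2) = sqrt(30359 + 361/16) = sqrt(486105/16) = sqrt(486105)/4 ≈ 174.30)
1/Y = 1/(sqrt(486105)/4) = 4*sqrt(486105)/486105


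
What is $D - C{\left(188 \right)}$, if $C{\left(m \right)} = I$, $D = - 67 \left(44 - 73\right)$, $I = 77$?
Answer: $1866$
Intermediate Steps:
$D = 1943$ ($D = - 67 \left(44 - 73\right) = \left(-67\right) \left(-29\right) = 1943$)
$C{\left(m \right)} = 77$
$D - C{\left(188 \right)} = 1943 - 77 = 1866$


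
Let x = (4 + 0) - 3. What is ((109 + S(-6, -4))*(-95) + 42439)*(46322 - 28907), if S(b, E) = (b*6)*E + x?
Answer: 318851235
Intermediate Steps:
x = 1 (x = 4 - 3 = 1)
S(b, E) = 1 + 6*E*b (S(b, E) = (b*6)*E + 1 = (6*b)*E + 1 = 6*E*b + 1 = 1 + 6*E*b)
((109 + S(-6, -4))*(-95) + 42439)*(46322 - 28907) = ((109 + (1 + 6*(-4)*(-6)))*(-95) + 42439)*(46322 - 28907) = ((109 + (1 + 144))*(-95) + 42439)*17415 = ((109 + 145)*(-95) + 42439)*17415 = (254*(-95) + 42439)*17415 = (-24130 + 42439)*17415 = 18309*17415 = 318851235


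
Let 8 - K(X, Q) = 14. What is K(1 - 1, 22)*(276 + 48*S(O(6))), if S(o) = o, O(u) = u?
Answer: -3384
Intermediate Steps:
K(X, Q) = -6 (K(X, Q) = 8 - 1*14 = 8 - 14 = -6)
K(1 - 1, 22)*(276 + 48*S(O(6))) = -6*(276 + 48*6) = -6*(276 + 288) = -6*564 = -3384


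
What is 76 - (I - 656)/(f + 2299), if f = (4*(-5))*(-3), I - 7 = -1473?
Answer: 181406/2359 ≈ 76.900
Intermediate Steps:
I = -1466 (I = 7 - 1473 = -1466)
f = 60 (f = -20*(-3) = 60)
76 - (I - 656)/(f + 2299) = 76 - (-1466 - 656)/(60 + 2299) = 76 - (-2122)/2359 = 76 - 1*(-2122/2359) = 76 + 2122/2359 = 181406/2359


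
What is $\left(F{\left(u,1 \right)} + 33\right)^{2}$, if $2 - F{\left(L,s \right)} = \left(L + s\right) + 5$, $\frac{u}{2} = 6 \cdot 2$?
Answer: $25$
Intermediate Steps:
$u = 24$ ($u = 2 \cdot 6 \cdot 2 = 2 \cdot 12 = 24$)
$F{\left(L,s \right)} = -3 - L - s$ ($F{\left(L,s \right)} = 2 - \left(\left(L + s\right) + 5\right) = 2 - \left(5 + L + s\right) = -3 - L - s$)
$\left(F{\left(u,1 \right)} + 33\right)^{2} = \left(\left(-3 - 24 - 1\right) + 33\right)^{2} = \left(-28 + 33\right)^{2} = 5^{2} = 25$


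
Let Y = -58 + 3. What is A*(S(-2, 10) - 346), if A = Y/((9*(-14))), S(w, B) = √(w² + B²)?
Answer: -9515/63 + 55*√26/63 ≈ -146.58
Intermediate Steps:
Y = -55
S(w, B) = √(B² + w²)
A = 55/126 (A = -55/(9*(-14)) = -55/(-126) = -55*(-1/126) = 55/126 ≈ 0.43651)
A*(S(-2, 10) - 346) = 55*(√(10² + (-2)²) - 346)/126 = 55*(√(100 + 4) - 346)/126 = 55*(√104 - 346)/126 = 55*(2*√26 - 346)/126 = 55*(-346 + 2*√26)/126 = -9515/63 + 55*√26/63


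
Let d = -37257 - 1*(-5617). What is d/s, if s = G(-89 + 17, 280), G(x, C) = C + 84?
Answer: -1130/13 ≈ -86.923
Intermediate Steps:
G(x, C) = 84 + C
d = -31640 (d = -37257 + 5617 = -31640)
s = 364 (s = 84 + 280 = 364)
d/s = -31640/364 = -31640*1/364 = -1130/13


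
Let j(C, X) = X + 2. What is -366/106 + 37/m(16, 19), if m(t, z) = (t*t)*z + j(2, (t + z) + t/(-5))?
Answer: -4471682/1297917 ≈ -3.4453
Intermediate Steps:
j(C, X) = 2 + X
m(t, z) = 2 + z + 4*t/5 + z*t² (m(t, z) = (t*t)*z + (2 + ((t + z) + t/(-5))) = t²*z + (2 + ((t + z) + t*(-⅕))) = z*t² + (2 + ((t + z) - t/5)) = z*t² + (2 + (z + 4*t/5)) = z*t² + (2 + z + 4*t/5) = 2 + z + 4*t/5 + z*t²)
-366/106 + 37/m(16, 19) = -366/106 + 37/(2 + 19 + (⅘)*16 + 19*16²) = -366*1/106 + 37/(2 + 19 + 64/5 + 19*256) = -183/53 + 37/(2 + 19 + 64/5 + 4864) = -183/53 + 37/(24489/5) = -183/53 + 37*(5/24489) = -183/53 + 185/24489 = -4471682/1297917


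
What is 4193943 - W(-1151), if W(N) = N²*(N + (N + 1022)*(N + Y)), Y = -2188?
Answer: -569103819637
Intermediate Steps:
W(N) = N²*(N + (-2188 + N)*(1022 + N)) (W(N) = N²*(N + (N + 1022)*(N - 2188)) = N²*(N + (1022 + N)*(-2188 + N)) = N²*(N + (-2188 + N)*(1022 + N)))
4193943 - W(-1151) = 4193943 - (-1151)²*(-2236136 + (-1151)² - 1165*(-1151)) = 4193943 - 1324801*(-2236136 + 1324801 + 1340915) = 4193943 - 1324801*429580 = 4193943 - 1*569108013580 = 4193943 - 569108013580 = -569103819637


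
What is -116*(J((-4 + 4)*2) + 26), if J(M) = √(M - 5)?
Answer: -3016 - 116*I*√5 ≈ -3016.0 - 259.38*I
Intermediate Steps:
J(M) = √(-5 + M)
-116*(J((-4 + 4)*2) + 26) = -116*(√(-5 + (-4 + 4)*2) + 26) = -116*(√(-5 + 0*2) + 26) = -116*(√(-5 + 0) + 26) = -116*(√(-5) + 26) = -116*(I*√5 + 26) = -116*(26 + I*√5) = -3016 - 116*I*√5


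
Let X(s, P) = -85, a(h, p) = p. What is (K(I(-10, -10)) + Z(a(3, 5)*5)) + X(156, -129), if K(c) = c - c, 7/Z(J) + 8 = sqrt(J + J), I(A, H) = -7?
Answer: -89 - 5*sqrt(2)/2 ≈ -92.536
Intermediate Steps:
Z(J) = 7/(-8 + sqrt(2)*sqrt(J)) (Z(J) = 7/(-8 + sqrt(J + J)) = 7/(-8 + sqrt(2*J)) = 7/(-8 + sqrt(2)*sqrt(J)))
K(c) = 0
(K(I(-10, -10)) + Z(a(3, 5)*5)) + X(156, -129) = (0 + 7/(-8 + sqrt(2)*sqrt(5*5))) - 85 = (0 + 7/(-8 + sqrt(2)*sqrt(25))) - 85 = (0 + 7/(-8 + sqrt(2)*5)) - 85 = (0 + 7/(-8 + 5*sqrt(2))) - 85 = 7/(-8 + 5*sqrt(2)) - 85 = -85 + 7/(-8 + 5*sqrt(2))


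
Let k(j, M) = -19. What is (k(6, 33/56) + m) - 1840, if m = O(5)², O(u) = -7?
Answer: -1810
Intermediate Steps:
m = 49 (m = (-7)² = 49)
(k(6, 33/56) + m) - 1840 = (-19 + 49) - 1840 = 30 - 1840 = -1810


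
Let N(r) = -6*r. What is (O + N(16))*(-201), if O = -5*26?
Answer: 45426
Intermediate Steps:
O = -130
(O + N(16))*(-201) = (-130 - 6*16)*(-201) = (-130 - 96)*(-201) = -226*(-201) = 45426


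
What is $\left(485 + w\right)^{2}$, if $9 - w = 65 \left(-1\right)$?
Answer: $312481$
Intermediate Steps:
$w = 74$ ($w = 9 - 65 \left(-1\right) = 9 - -65 = 9 + 65 = 74$)
$\left(485 + w\right)^{2} = \left(485 + 74\right)^{2} = 559^{2} = 312481$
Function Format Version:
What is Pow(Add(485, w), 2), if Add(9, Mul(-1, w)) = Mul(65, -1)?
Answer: 312481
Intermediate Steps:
w = 74 (w = Add(9, Mul(-1, Mul(65, -1))) = Add(9, Mul(-1, -65)) = Add(9, 65) = 74)
Pow(Add(485, w), 2) = Pow(Add(485, 74), 2) = Pow(559, 2) = 312481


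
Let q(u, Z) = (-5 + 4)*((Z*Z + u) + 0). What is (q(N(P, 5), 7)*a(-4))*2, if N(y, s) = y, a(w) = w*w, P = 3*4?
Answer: -1952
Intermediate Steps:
P = 12
a(w) = w**2
q(u, Z) = -u - Z**2 (q(u, Z) = -((Z**2 + u) + 0) = -((u + Z**2) + 0) = -(u + Z**2) = -u - Z**2)
(q(N(P, 5), 7)*a(-4))*2 = ((-1*12 - 1*7**2)*(-4)**2)*2 = ((-12 - 1*49)*16)*2 = ((-12 - 49)*16)*2 = -61*16*2 = -976*2 = -1952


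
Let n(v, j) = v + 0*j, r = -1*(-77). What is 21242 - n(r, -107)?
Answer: 21165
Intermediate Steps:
r = 77
n(v, j) = v (n(v, j) = v + 0 = v)
21242 - n(r, -107) = 21242 - 1*77 = 21242 - 77 = 21165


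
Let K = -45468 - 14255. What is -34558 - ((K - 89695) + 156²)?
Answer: 90524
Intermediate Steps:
K = -59723
-34558 - ((K - 89695) + 156²) = -34558 - ((-59723 - 89695) + 156²) = -34558 - (-149418 + 24336) = -34558 - 1*(-125082) = -34558 + 125082 = 90524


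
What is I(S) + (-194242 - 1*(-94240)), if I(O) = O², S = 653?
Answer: 326407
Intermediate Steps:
I(S) + (-194242 - 1*(-94240)) = 653² + (-194242 - 1*(-94240)) = 426409 + (-194242 + 94240) = 426409 - 100002 = 326407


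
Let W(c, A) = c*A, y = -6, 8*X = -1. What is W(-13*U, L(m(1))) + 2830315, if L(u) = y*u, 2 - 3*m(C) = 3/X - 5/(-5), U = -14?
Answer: 2821215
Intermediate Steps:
X = -⅛ (X = (⅛)*(-1) = -⅛ ≈ -0.12500)
m(C) = 25/3 (m(C) = ⅔ - (3/(-⅛) - 5/(-5))/3 = ⅔ - (3*(-8) - 5*(-⅕))/3 = ⅔ - (-24 + 1)/3 = ⅔ - ⅓*(-23) = ⅔ + 23/3 = 25/3)
L(u) = -6*u
W(c, A) = A*c
W(-13*U, L(m(1))) + 2830315 = (-6*25/3)*(-13*(-14)) + 2830315 = -50*182 + 2830315 = -9100 + 2830315 = 2821215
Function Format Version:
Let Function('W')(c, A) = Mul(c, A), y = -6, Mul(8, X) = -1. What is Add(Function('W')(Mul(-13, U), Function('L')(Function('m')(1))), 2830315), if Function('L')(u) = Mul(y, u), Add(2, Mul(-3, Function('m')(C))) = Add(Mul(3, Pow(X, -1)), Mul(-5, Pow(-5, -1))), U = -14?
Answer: 2821215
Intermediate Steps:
X = Rational(-1, 8) (X = Mul(Rational(1, 8), -1) = Rational(-1, 8) ≈ -0.12500)
Function('m')(C) = Rational(25, 3) (Function('m')(C) = Add(Rational(2, 3), Mul(Rational(-1, 3), Add(Mul(3, Pow(Rational(-1, 8), -1)), Mul(-5, Pow(-5, -1))))) = Add(Rational(2, 3), Mul(Rational(-1, 3), Add(Mul(3, -8), Mul(-5, Rational(-1, 5))))) = Add(Rational(2, 3), Mul(Rational(-1, 3), Add(-24, 1))) = Add(Rational(2, 3), Mul(Rational(-1, 3), -23)) = Add(Rational(2, 3), Rational(23, 3)) = Rational(25, 3))
Function('L')(u) = Mul(-6, u)
Function('W')(c, A) = Mul(A, c)
Add(Function('W')(Mul(-13, U), Function('L')(Function('m')(1))), 2830315) = Add(Mul(Mul(-6, Rational(25, 3)), Mul(-13, -14)), 2830315) = Add(Mul(-50, 182), 2830315) = Add(-9100, 2830315) = 2821215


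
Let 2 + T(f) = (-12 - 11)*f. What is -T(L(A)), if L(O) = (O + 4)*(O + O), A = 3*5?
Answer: 13112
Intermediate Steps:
A = 15
L(O) = 2*O*(4 + O) (L(O) = (4 + O)*(2*O) = 2*O*(4 + O))
T(f) = -2 - 23*f (T(f) = -2 + (-12 - 11)*f = -2 - 23*f)
-T(L(A)) = -(-2 - 46*15*(4 + 15)) = -(-2 - 46*15*19) = -(-2 - 23*570) = -(-2 - 13110) = -1*(-13112) = 13112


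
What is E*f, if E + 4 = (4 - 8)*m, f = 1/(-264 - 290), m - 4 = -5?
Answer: 0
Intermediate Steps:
m = -1 (m = 4 - 5 = -1)
f = -1/554 (f = 1/(-554) = -1/554 ≈ -0.0018051)
E = 0 (E = -4 + (4 - 8)*(-1) = -4 - 4*(-1) = -4 + 4 = 0)
E*f = 0*(-1/554) = 0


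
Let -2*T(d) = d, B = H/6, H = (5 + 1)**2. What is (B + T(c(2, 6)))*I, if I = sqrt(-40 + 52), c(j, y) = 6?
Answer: 6*sqrt(3) ≈ 10.392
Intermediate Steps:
H = 36 (H = 6**2 = 36)
B = 6 (B = 36/6 = 36*(1/6) = 6)
T(d) = -d/2
I = 2*sqrt(3) (I = sqrt(12) = 2*sqrt(3) ≈ 3.4641)
(B + T(c(2, 6)))*I = (6 - 1/2*6)*(2*sqrt(3)) = (6 - 3)*(2*sqrt(3)) = 3*(2*sqrt(3)) = 6*sqrt(3)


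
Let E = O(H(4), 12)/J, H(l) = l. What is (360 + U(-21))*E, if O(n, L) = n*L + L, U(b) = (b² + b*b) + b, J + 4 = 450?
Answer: 36630/223 ≈ 164.26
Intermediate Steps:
J = 446 (J = -4 + 450 = 446)
U(b) = b + 2*b² (U(b) = (b² + b²) + b = 2*b² + b = b + 2*b²)
O(n, L) = L + L*n (O(n, L) = L*n + L = L + L*n)
E = 30/223 (E = (12*(1 + 4))/446 = (12*5)*(1/446) = 60*(1/446) = 30/223 ≈ 0.13453)
(360 + U(-21))*E = (360 - 21*(1 + 2*(-21)))*(30/223) = (360 - 21*(1 - 42))*(30/223) = (360 - 21*(-41))*(30/223) = (360 + 861)*(30/223) = 1221*(30/223) = 36630/223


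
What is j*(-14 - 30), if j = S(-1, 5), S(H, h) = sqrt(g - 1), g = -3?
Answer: -88*I ≈ -88.0*I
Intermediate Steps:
S(H, h) = 2*I (S(H, h) = sqrt(-3 - 1) = sqrt(-4) = 2*I)
j = 2*I ≈ 2.0*I
j*(-14 - 30) = (2*I)*(-14 - 30) = (2*I)*(-44) = -88*I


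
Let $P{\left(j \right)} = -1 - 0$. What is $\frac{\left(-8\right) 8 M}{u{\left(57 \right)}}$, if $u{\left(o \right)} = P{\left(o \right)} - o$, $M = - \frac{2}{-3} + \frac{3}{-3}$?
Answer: $- \frac{32}{87} \approx -0.36782$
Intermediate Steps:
$P{\left(j \right)} = -1$ ($P{\left(j \right)} = -1 + 0 = -1$)
$M = - \frac{1}{3}$ ($M = \left(-2\right) \left(- \frac{1}{3}\right) + 3 \left(- \frac{1}{3}\right) = \frac{2}{3} - 1 = - \frac{1}{3} \approx -0.33333$)
$u{\left(o \right)} = -1 - o$
$\frac{\left(-8\right) 8 M}{u{\left(57 \right)}} = \frac{\left(-8\right) 8 \left(- \frac{1}{3}\right)}{-1 - 57} = \frac{\left(-64\right) \left(- \frac{1}{3}\right)}{-1 - 57} = \frac{64}{3 \left(-58\right)} = \frac{64}{3} \left(- \frac{1}{58}\right) = - \frac{32}{87}$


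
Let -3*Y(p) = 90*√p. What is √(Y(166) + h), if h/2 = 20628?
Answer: √(41256 - 30*√166) ≈ 202.16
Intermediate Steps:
h = 41256 (h = 2*20628 = 41256)
Y(p) = -30*√p
√(Y(166) + h) = √(-30*√166 + 41256) = √(41256 - 30*√166)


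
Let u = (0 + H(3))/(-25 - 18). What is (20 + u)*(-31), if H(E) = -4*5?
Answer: -27280/43 ≈ -634.42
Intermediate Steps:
H(E) = -20
u = 20/43 (u = (0 - 20)/(-25 - 18) = -20/(-43) = -20*(-1/43) = 20/43 ≈ 0.46512)
(20 + u)*(-31) = (20 + 20/43)*(-31) = (880/43)*(-31) = -27280/43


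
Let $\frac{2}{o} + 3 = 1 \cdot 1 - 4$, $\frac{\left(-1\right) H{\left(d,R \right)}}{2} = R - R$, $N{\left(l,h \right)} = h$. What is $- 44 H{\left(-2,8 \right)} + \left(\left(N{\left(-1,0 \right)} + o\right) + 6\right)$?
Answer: $\frac{17}{3} \approx 5.6667$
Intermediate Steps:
$H{\left(d,R \right)} = 0$ ($H{\left(d,R \right)} = - 2 \left(R - R\right) = \left(-2\right) 0 = 0$)
$o = - \frac{1}{3}$ ($o = \frac{2}{-3 + \left(1 \cdot 1 - 4\right)} = \frac{2}{-3 + \left(1 - 4\right)} = \frac{2}{-3 - 3} = \frac{2}{-6} = 2 \left(- \frac{1}{6}\right) = - \frac{1}{3} \approx -0.33333$)
$- 44 H{\left(-2,8 \right)} + \left(\left(N{\left(-1,0 \right)} + o\right) + 6\right) = \left(-44\right) 0 + \left(\left(0 - \frac{1}{3}\right) + 6\right) = 0 + \left(- \frac{1}{3} + 6\right) = 0 + \frac{17}{3} = \frac{17}{3}$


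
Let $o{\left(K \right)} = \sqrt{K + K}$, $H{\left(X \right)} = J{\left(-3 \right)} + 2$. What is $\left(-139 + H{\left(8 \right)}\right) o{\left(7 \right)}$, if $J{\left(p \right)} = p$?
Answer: $- 140 \sqrt{14} \approx -523.83$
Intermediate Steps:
$H{\left(X \right)} = -1$ ($H{\left(X \right)} = -3 + 2 = -1$)
$o{\left(K \right)} = \sqrt{2} \sqrt{K}$ ($o{\left(K \right)} = \sqrt{2 K} = \sqrt{2} \sqrt{K}$)
$\left(-139 + H{\left(8 \right)}\right) o{\left(7 \right)} = \left(-139 - 1\right) \sqrt{2} \sqrt{7} = - 140 \sqrt{14}$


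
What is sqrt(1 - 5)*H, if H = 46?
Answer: 92*I ≈ 92.0*I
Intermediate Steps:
sqrt(1 - 5)*H = sqrt(1 - 5)*46 = sqrt(-4)*46 = (2*I)*46 = 92*I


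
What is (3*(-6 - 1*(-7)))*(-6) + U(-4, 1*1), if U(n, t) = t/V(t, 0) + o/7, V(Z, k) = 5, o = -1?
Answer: -628/35 ≈ -17.943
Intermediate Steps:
U(n, t) = -⅐ + t/5 (U(n, t) = t/5 - 1/7 = t*(⅕) - 1*⅐ = t/5 - ⅐ = -⅐ + t/5)
(3*(-6 - 1*(-7)))*(-6) + U(-4, 1*1) = (3*(-6 - 1*(-7)))*(-6) + (-⅐ + (1*1)/5) = (3*(-6 + 7))*(-6) + (-⅐ + (⅕)*1) = (3*1)*(-6) + (-⅐ + ⅕) = 3*(-6) + 2/35 = -18 + 2/35 = -628/35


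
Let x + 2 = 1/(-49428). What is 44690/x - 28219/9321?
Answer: -20592294405403/921446097 ≈ -22348.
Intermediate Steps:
x = -98857/49428 (x = -2 + 1/(-49428) = -2 - 1/49428 = -98857/49428 ≈ -2.0000)
44690/x - 28219/9321 = 44690/(-98857/49428) - 28219/9321 = 44690*(-49428/98857) - 28219*1/9321 = -2208937320/98857 - 28219/9321 = -20592294405403/921446097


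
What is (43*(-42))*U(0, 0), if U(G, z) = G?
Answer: 0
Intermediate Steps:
(43*(-42))*U(0, 0) = (43*(-42))*0 = -1806*0 = 0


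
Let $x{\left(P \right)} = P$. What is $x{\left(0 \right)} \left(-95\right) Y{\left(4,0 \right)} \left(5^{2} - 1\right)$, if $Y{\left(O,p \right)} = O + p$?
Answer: $0$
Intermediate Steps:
$x{\left(0 \right)} \left(-95\right) Y{\left(4,0 \right)} \left(5^{2} - 1\right) = 0 \left(-95\right) \left(4 + 0\right) \left(5^{2} - 1\right) = 0 \cdot 4 \left(25 - 1\right) = 0 \cdot 4 \cdot 24 = 0 \cdot 96 = 0$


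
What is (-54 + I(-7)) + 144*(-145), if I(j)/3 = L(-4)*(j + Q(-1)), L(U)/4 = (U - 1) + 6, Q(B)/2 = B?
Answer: -21042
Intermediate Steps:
Q(B) = 2*B
L(U) = 20 + 4*U (L(U) = 4*((U - 1) + 6) = 4*((-1 + U) + 6) = 4*(5 + U) = 20 + 4*U)
I(j) = -24 + 12*j (I(j) = 3*((20 + 4*(-4))*(j + 2*(-1))) = 3*((20 - 16)*(j - 2)) = 3*(4*(-2 + j)) = 3*(-8 + 4*j) = -24 + 12*j)
(-54 + I(-7)) + 144*(-145) = (-54 + (-24 + 12*(-7))) + 144*(-145) = (-54 + (-24 - 84)) - 20880 = (-54 - 108) - 20880 = -162 - 20880 = -21042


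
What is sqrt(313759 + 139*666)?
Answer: sqrt(406333) ≈ 637.44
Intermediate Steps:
sqrt(313759 + 139*666) = sqrt(313759 + 92574) = sqrt(406333)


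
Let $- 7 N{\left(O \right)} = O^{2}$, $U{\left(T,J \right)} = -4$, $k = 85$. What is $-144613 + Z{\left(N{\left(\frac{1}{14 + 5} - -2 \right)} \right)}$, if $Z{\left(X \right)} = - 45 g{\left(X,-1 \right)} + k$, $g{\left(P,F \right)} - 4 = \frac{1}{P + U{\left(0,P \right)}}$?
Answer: $- \frac{1682695617}{11629} \approx -1.447 \cdot 10^{5}$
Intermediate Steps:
$g{\left(P,F \right)} = 4 + \frac{1}{-4 + P}$ ($g{\left(P,F \right)} = 4 + \frac{1}{P - 4} = 4 + \frac{1}{-4 + P}$)
$N{\left(O \right)} = - \frac{O^{2}}{7}$
$Z{\left(X \right)} = 85 - \frac{45 \left(-15 + 4 X\right)}{-4 + X}$ ($Z{\left(X \right)} = - 45 \frac{-15 + 4 X}{-4 + X} + 85 = - \frac{45 \left(-15 + 4 X\right)}{-4 + X} + 85 = 85 - \frac{45 \left(-15 + 4 X\right)}{-4 + X}$)
$-144613 + Z{\left(N{\left(\frac{1}{14 + 5} - -2 \right)} \right)} = -144613 + \frac{5 \left(67 - 19 \left(- \frac{\left(\frac{1}{14 + 5} - -2\right)^{2}}{7}\right)\right)}{-4 - \frac{\left(\frac{1}{14 + 5} - -2\right)^{2}}{7}} = -144613 + \frac{5 \left(67 - 19 \left(- \frac{\left(\frac{1}{19} + 2\right)^{2}}{7}\right)\right)}{-4 - \frac{\left(\frac{1}{19} + 2\right)^{2}}{7}} = -144613 + \frac{5 \left(67 - 19 \left(- \frac{\left(\frac{39}{19}\right)^{2}}{7}\right)\right)}{-4 - \frac{\left(\frac{39}{19}\right)^{2}}{7}} = -144613 + \frac{5 \left(67 - 19 \left(\left(- \frac{1}{7}\right) \frac{1521}{361}\right)\right)}{-4 - \frac{1521}{2527}} = -144613 + \frac{5 \left(67 - - \frac{1521}{133}\right)}{-4 - \frac{1521}{2527}} = -144613 + \frac{5 \left(67 + \frac{1521}{133}\right)}{- \frac{11629}{2527}} = -144613 + 5 \left(- \frac{2527}{11629}\right) \frac{10432}{133} = -144613 - \frac{991040}{11629} = - \frac{1682695617}{11629}$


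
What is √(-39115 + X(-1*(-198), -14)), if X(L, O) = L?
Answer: I*√38917 ≈ 197.27*I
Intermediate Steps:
√(-39115 + X(-1*(-198), -14)) = √(-39115 - 1*(-198)) = √(-39115 + 198) = √(-38917) = I*√38917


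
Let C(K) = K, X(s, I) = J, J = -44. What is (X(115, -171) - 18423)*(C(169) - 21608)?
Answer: 395914013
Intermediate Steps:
X(s, I) = -44
(X(115, -171) - 18423)*(C(169) - 21608) = (-44 - 18423)*(169 - 21608) = -18467*(-21439) = 395914013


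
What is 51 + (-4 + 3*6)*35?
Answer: 541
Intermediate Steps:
51 + (-4 + 3*6)*35 = 51 + (-4 + 18)*35 = 51 + 14*35 = 51 + 490 = 541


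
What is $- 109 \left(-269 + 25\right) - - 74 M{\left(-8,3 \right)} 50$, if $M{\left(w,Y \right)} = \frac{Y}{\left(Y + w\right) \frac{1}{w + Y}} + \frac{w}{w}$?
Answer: $41396$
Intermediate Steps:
$M{\left(w,Y \right)} = 1 + Y$ ($M{\left(w,Y \right)} = \frac{Y}{\left(Y + w\right) \frac{1}{Y + w}} + 1 = \frac{Y}{1} + 1 = Y 1 + 1 = Y + 1 = 1 + Y$)
$- 109 \left(-269 + 25\right) - - 74 M{\left(-8,3 \right)} 50 = - 109 \left(-269 + 25\right) - - 74 \left(1 + 3\right) 50 = \left(-109\right) \left(-244\right) - \left(-74\right) 4 \cdot 50 = 26596 - \left(-296\right) 50 = 26596 - -14800 = 26596 + 14800 = 41396$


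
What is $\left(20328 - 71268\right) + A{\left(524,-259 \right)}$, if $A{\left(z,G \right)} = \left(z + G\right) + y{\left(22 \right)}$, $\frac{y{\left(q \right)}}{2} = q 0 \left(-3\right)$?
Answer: $-50675$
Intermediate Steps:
$y{\left(q \right)} = 0$ ($y{\left(q \right)} = 2 q 0 \left(-3\right) = 2 \cdot 0 \left(-3\right) = 2 \cdot 0 = 0$)
$A{\left(z,G \right)} = G + z$ ($A{\left(z,G \right)} = \left(z + G\right) + 0 = \left(G + z\right) + 0 = G + z$)
$\left(20328 - 71268\right) + A{\left(524,-259 \right)} = \left(20328 - 71268\right) + \left(-259 + 524\right) = -50940 + 265 = -50675$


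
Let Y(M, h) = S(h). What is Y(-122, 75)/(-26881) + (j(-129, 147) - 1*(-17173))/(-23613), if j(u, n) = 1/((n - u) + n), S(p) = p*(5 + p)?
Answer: -255198216580/268495465419 ≈ -0.95047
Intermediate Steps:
Y(M, h) = h*(5 + h)
j(u, n) = 1/(-u + 2*n)
Y(-122, 75)/(-26881) + (j(-129, 147) - 1*(-17173))/(-23613) = (75*(5 + 75))/(-26881) + (1/(-1*(-129) + 2*147) - 1*(-17173))/(-23613) = (75*80)*(-1/26881) + (1/(129 + 294) + 17173)*(-1/23613) = 6000*(-1/26881) + (1/423 + 17173)*(-1/23613) = -6000/26881 + (1/423 + 17173)*(-1/23613) = -6000/26881 + (7264180/423)*(-1/23613) = -6000/26881 - 7264180/9988299 = -255198216580/268495465419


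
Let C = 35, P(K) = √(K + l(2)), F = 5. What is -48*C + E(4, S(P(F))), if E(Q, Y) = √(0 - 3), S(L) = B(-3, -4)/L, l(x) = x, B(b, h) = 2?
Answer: -1680 + I*√3 ≈ -1680.0 + 1.732*I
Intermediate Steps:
P(K) = √(2 + K) (P(K) = √(K + 2) = √(2 + K))
S(L) = 2/L
E(Q, Y) = I*√3 (E(Q, Y) = √(-3) = I*√3)
-48*C + E(4, S(P(F))) = -48*35 + I*√3 = -1680 + I*√3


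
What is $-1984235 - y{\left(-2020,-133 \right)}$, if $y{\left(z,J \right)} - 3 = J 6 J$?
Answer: $-2090372$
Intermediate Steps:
$y{\left(z,J \right)} = 3 + 6 J^{2}$ ($y{\left(z,J \right)} = 3 + J 6 J = 3 + 6 J J = 3 + 6 J^{2}$)
$-1984235 - y{\left(-2020,-133 \right)} = -1984235 - \left(3 + 6 \left(-133\right)^{2}\right) = -1984235 - \left(3 + 6 \cdot 17689\right) = -1984235 - \left(3 + 106134\right) = -1984235 - 106137 = -2090372$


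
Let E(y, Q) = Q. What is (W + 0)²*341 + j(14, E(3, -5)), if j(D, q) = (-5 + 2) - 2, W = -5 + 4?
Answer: 336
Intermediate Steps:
W = -1
j(D, q) = -5 (j(D, q) = -3 - 2 = -5)
(W + 0)²*341 + j(14, E(3, -5)) = (-1 + 0)²*341 - 5 = (-1)²*341 - 5 = 1*341 - 5 = 341 - 5 = 336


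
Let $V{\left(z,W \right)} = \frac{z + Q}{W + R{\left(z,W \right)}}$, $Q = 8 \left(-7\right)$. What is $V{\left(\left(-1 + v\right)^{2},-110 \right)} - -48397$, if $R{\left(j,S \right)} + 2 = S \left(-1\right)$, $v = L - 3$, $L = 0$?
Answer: $48417$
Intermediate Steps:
$v = -3$ ($v = 0 - 3 = -3$)
$Q = -56$
$R{\left(j,S \right)} = -2 - S$ ($R{\left(j,S \right)} = -2 + S \left(-1\right) = -2 - S$)
$V{\left(z,W \right)} = 28 - \frac{z}{2}$ ($V{\left(z,W \right)} = \frac{z - 56}{W - \left(2 + W\right)} = \frac{-56 + z}{-2} = \left(-56 + z\right) \left(- \frac{1}{2}\right) = 28 - \frac{z}{2}$)
$V{\left(\left(-1 + v\right)^{2},-110 \right)} - -48397 = \left(28 - \frac{\left(-1 - 3\right)^{2}}{2}\right) - -48397 = \left(28 - \frac{\left(-4\right)^{2}}{2}\right) + 48397 = \left(28 - 8\right) + 48397 = 20 + 48397 = 48417$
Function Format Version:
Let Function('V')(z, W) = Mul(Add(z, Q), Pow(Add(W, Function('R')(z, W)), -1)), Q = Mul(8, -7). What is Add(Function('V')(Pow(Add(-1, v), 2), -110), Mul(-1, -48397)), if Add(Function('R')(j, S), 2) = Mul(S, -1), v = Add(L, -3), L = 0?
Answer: 48417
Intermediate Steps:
v = -3 (v = Add(0, -3) = -3)
Q = -56
Function('R')(j, S) = Add(-2, Mul(-1, S)) (Function('R')(j, S) = Add(-2, Mul(S, -1)) = Add(-2, Mul(-1, S)))
Function('V')(z, W) = Add(28, Mul(Rational(-1, 2), z)) (Function('V')(z, W) = Mul(Add(z, -56), Pow(Add(W, Add(-2, Mul(-1, W))), -1)) = Mul(Add(-56, z), Pow(-2, -1)) = Mul(Add(-56, z), Rational(-1, 2)) = Add(28, Mul(Rational(-1, 2), z)))
Add(Function('V')(Pow(Add(-1, v), 2), -110), Mul(-1, -48397)) = Add(Add(28, Mul(Rational(-1, 2), Pow(Add(-1, -3), 2))), Mul(-1, -48397)) = Add(Add(28, Mul(Rational(-1, 2), Pow(-4, 2))), 48397) = Add(Add(28, Mul(Rational(-1, 2), 16)), 48397) = Add(Add(28, -8), 48397) = Add(20, 48397) = 48417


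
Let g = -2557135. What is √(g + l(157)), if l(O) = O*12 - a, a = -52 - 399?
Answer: 20*I*√6387 ≈ 1598.4*I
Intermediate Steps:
a = -451
l(O) = 451 + 12*O (l(O) = O*12 - 1*(-451) = 12*O + 451 = 451 + 12*O)
√(g + l(157)) = √(-2557135 + (451 + 12*157)) = √(-2557135 + (451 + 1884)) = √(-2557135 + 2335) = √(-2554800) = 20*I*√6387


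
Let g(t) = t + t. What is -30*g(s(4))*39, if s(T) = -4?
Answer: 9360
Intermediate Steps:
g(t) = 2*t
-30*g(s(4))*39 = -60*(-4)*39 = -30*(-8)*39 = 240*39 = 9360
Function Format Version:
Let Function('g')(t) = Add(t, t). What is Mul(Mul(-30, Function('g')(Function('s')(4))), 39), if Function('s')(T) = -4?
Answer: 9360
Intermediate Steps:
Function('g')(t) = Mul(2, t)
Mul(Mul(-30, Function('g')(Function('s')(4))), 39) = Mul(Mul(-30, Mul(2, -4)), 39) = Mul(Mul(-30, -8), 39) = Mul(240, 39) = 9360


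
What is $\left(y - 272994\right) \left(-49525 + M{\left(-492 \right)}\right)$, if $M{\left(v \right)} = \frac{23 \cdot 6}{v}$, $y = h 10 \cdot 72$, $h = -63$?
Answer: $\frac{646429416921}{41} \approx 1.5767 \cdot 10^{10}$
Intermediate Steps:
$y = -45360$ ($y = \left(-63\right) 10 \cdot 72 = \left(-630\right) 72 = -45360$)
$M{\left(v \right)} = \frac{138}{v}$
$\left(y - 272994\right) \left(-49525 + M{\left(-492 \right)}\right) = \left(-45360 - 272994\right) \left(-49525 + \frac{138}{-492}\right) = - 318354 \left(-49525 + 138 \left(- \frac{1}{492}\right)\right) = - 318354 \left(-49525 - \frac{23}{82}\right) = \left(-318354\right) \left(- \frac{4061073}{82}\right) = \frac{646429416921}{41}$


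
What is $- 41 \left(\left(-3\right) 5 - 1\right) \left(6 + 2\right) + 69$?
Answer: $5317$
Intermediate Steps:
$- 41 \left(\left(-3\right) 5 - 1\right) \left(6 + 2\right) + 69 = - 41 \left(-15 - 1\right) 8 + 69 = - 41 \left(\left(-16\right) 8\right) + 69 = \left(-41\right) \left(-128\right) + 69 = 5248 + 69 = 5317$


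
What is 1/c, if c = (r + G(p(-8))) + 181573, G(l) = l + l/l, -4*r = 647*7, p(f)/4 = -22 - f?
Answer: 4/721543 ≈ 5.5437e-6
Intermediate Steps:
p(f) = -88 - 4*f (p(f) = 4*(-22 - f) = -88 - 4*f)
r = -4529/4 (r = -647*7/4 = -¼*4529 = -4529/4 ≈ -1132.3)
G(l) = 1 + l (G(l) = l + 1 = 1 + l)
c = 721543/4 (c = (-4529/4 + (1 + (-88 - 4*(-8)))) + 181573 = (-4529/4 + (1 + (-88 + 32))) + 181573 = (-4529/4 + (1 - 56)) + 181573 = (-4529/4 - 55) + 181573 = -4749/4 + 181573 = 721543/4 ≈ 1.8039e+5)
1/c = 1/(721543/4) = 4/721543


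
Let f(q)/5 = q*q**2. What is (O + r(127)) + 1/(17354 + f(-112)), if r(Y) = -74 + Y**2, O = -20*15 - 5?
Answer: 110364754499/7007286 ≈ 15750.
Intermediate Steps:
O = -305 (O = -300 - 5 = -305)
f(q) = 5*q**3 (f(q) = 5*(q*q**2) = 5*q**3)
(O + r(127)) + 1/(17354 + f(-112)) = (-305 + (-74 + 127**2)) + 1/(17354 + 5*(-112)**3) = (-305 + (-74 + 16129)) + 1/(17354 + 5*(-1404928)) = (-305 + 16055) + 1/(17354 - 7024640) = 15750 + 1/(-7007286) = 15750 - 1/7007286 = 110364754499/7007286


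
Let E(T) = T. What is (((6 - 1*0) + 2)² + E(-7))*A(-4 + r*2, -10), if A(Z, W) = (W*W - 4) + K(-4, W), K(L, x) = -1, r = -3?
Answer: 5415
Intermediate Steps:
A(Z, W) = -5 + W² (A(Z, W) = (W*W - 4) - 1 = (W² - 4) - 1 = (-4 + W²) - 1 = -5 + W²)
(((6 - 1*0) + 2)² + E(-7))*A(-4 + r*2, -10) = (((6 - 1*0) + 2)² - 7)*(-5 + (-10)²) = (((6 + 0) + 2)² - 7)*(-5 + 100) = ((6 + 2)² - 7)*95 = (8² - 7)*95 = (64 - 7)*95 = 57*95 = 5415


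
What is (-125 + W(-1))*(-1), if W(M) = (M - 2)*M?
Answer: 122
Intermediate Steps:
W(M) = M*(-2 + M) (W(M) = (-2 + M)*M = M*(-2 + M))
(-125 + W(-1))*(-1) = (-125 - (-2 - 1))*(-1) = (-125 - 1*(-3))*(-1) = (-125 + 3)*(-1) = -122*(-1) = 122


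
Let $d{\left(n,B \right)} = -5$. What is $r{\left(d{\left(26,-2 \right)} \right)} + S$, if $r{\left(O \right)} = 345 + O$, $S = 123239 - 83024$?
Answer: $40555$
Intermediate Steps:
$S = 40215$ ($S = 123239 - 83024 = 40215$)
$r{\left(d{\left(26,-2 \right)} \right)} + S = \left(345 - 5\right) + 40215 = 340 + 40215 = 40555$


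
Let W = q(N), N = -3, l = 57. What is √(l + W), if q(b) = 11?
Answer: 2*√17 ≈ 8.2462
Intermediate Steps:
W = 11
√(l + W) = √(57 + 11) = √68 = 2*√17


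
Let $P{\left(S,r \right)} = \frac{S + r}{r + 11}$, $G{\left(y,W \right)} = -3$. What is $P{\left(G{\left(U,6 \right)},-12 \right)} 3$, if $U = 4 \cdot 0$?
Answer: $45$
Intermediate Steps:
$U = 0$
$P{\left(S,r \right)} = \frac{S + r}{11 + r}$
$P{\left(G{\left(U,6 \right)},-12 \right)} 3 = \frac{-3 - 12}{11 - 12} \cdot 3 = \frac{1}{-1} \left(-15\right) 3 = \left(-1\right) \left(-15\right) 3 = 15 \cdot 3 = 45$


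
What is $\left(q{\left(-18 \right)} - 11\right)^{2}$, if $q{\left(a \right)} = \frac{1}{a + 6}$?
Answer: $\frac{17689}{144} \approx 122.84$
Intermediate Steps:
$q{\left(a \right)} = \frac{1}{6 + a}$
$\left(q{\left(-18 \right)} - 11\right)^{2} = \left(\frac{1}{6 - 18} - 11\right)^{2} = \left(\frac{1}{-12} - 11\right)^{2} = \left(- \frac{1}{12} - 11\right)^{2} = \left(- \frac{133}{12}\right)^{2} = \frac{17689}{144}$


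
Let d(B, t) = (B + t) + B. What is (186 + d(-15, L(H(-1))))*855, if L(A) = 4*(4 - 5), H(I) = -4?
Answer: 129960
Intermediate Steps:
L(A) = -4 (L(A) = 4*(-1) = -4)
d(B, t) = t + 2*B
(186 + d(-15, L(H(-1))))*855 = (186 + (-4 + 2*(-15)))*855 = (186 + (-4 - 30))*855 = (186 - 34)*855 = 152*855 = 129960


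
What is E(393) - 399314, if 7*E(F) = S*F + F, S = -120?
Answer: -405995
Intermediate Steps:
E(F) = -17*F (E(F) = (-120*F + F)/7 = (-119*F)/7 = -17*F)
E(393) - 399314 = -17*393 - 399314 = -6681 - 399314 = -405995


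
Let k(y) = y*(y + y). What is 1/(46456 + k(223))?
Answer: 1/145914 ≈ 6.8534e-6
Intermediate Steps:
k(y) = 2*y² (k(y) = y*(2*y) = 2*y²)
1/(46456 + k(223)) = 1/(46456 + 2*223²) = 1/(46456 + 2*49729) = 1/(46456 + 99458) = 1/145914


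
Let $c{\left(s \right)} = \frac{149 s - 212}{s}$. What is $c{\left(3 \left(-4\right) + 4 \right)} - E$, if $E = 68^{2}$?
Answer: $- \frac{8897}{2} \approx -4448.5$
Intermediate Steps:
$c{\left(s \right)} = \frac{-212 + 149 s}{s}$
$E = 4624$
$c{\left(3 \left(-4\right) + 4 \right)} - E = \left(149 - \frac{212}{3 \left(-4\right) + 4}\right) - 4624 = \left(149 - \frac{212}{-12 + 4}\right) - 4624 = \left(149 - \frac{212}{-8}\right) - 4624 = \left(149 - - \frac{53}{2}\right) - 4624 = \left(149 + \frac{53}{2}\right) - 4624 = \frac{351}{2} - 4624 = - \frac{8897}{2}$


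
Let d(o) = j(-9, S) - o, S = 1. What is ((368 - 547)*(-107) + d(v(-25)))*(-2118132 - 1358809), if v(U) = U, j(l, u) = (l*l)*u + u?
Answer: -66965883660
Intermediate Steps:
j(l, u) = u + u*l² (j(l, u) = l²*u + u = u*l² + u = u + u*l²)
d(o) = 82 - o (d(o) = 1*(1 + (-9)²) - o = 1*(1 + 81) - o = 1*82 - o = 82 - o)
((368 - 547)*(-107) + d(v(-25)))*(-2118132 - 1358809) = ((368 - 547)*(-107) + (82 - 1*(-25)))*(-2118132 - 1358809) = (-179*(-107) + (82 + 25))*(-3476941) = (19153 + 107)*(-3476941) = 19260*(-3476941) = -66965883660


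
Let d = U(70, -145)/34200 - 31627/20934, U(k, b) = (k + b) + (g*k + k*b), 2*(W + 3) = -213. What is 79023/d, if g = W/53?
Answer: -1850941504860/42489023 ≈ -43563.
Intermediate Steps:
W = -219/2 (W = -3 + (½)*(-213) = -3 - 213/2 = -219/2 ≈ -109.50)
g = -219/106 (g = -219/2/53 = -219/2*1/53 = -219/106 ≈ -2.0660)
U(k, b) = b - 113*k/106 + b*k (U(k, b) = (k + b) + (-219*k/106 + k*b) = (b + k) + (-219*k/106 + b*k) = b - 113*k/106 + b*k)
d = -42489023/23422820 (d = (-145 - 113/106*70 - 145*70)/34200 - 31627/20934 = (-145 - 3955/53 - 10150)*(1/34200) - 31627*1/20934 = -549590/53*1/34200 - 31627/20934 = -54959/181260 - 31627/20934 = -42489023/23422820 ≈ -1.8140)
79023/d = 79023/(-42489023/23422820) = 79023*(-23422820/42489023) = -1850941504860/42489023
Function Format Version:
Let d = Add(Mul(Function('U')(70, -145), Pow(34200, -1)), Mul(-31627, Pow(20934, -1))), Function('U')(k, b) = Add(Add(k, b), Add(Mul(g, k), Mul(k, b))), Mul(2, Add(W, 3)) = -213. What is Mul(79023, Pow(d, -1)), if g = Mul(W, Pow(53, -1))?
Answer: Rational(-1850941504860, 42489023) ≈ -43563.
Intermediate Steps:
W = Rational(-219, 2) (W = Add(-3, Mul(Rational(1, 2), -213)) = Add(-3, Rational(-213, 2)) = Rational(-219, 2) ≈ -109.50)
g = Rational(-219, 106) (g = Mul(Rational(-219, 2), Pow(53, -1)) = Mul(Rational(-219, 2), Rational(1, 53)) = Rational(-219, 106) ≈ -2.0660)
Function('U')(k, b) = Add(b, Mul(Rational(-113, 106), k), Mul(b, k)) (Function('U')(k, b) = Add(Add(k, b), Add(Mul(Rational(-219, 106), k), Mul(k, b))) = Add(Add(b, k), Add(Mul(Rational(-219, 106), k), Mul(b, k))) = Add(b, Mul(Rational(-113, 106), k), Mul(b, k)))
d = Rational(-42489023, 23422820) (d = Add(Mul(Add(-145, Mul(Rational(-113, 106), 70), Mul(-145, 70)), Pow(34200, -1)), Mul(-31627, Pow(20934, -1))) = Add(Mul(Add(-145, Rational(-3955, 53), -10150), Rational(1, 34200)), Mul(-31627, Rational(1, 20934))) = Add(Mul(Rational(-549590, 53), Rational(1, 34200)), Rational(-31627, 20934)) = Add(Rational(-54959, 181260), Rational(-31627, 20934)) = Rational(-42489023, 23422820) ≈ -1.8140)
Mul(79023, Pow(d, -1)) = Mul(79023, Pow(Rational(-42489023, 23422820), -1)) = Mul(79023, Rational(-23422820, 42489023)) = Rational(-1850941504860, 42489023)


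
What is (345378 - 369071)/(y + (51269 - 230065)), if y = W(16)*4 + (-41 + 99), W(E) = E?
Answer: 23693/178674 ≈ 0.13260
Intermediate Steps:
y = 122 (y = 16*4 + (-41 + 99) = 64 + 58 = 122)
(345378 - 369071)/(y + (51269 - 230065)) = (345378 - 369071)/(122 + (51269 - 230065)) = -23693/(122 - 178796) = -23693/(-178674) = -23693*(-1/178674) = 23693/178674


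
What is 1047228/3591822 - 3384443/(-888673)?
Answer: 167781539405/40922502977 ≈ 4.1000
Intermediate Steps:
1047228/3591822 - 3384443/(-888673) = 1047228*(1/3591822) - 3384443*(-1/888673) = 13426/46049 + 3384443/888673 = 167781539405/40922502977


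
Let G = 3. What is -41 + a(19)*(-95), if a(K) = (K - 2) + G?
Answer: -1941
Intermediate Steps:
a(K) = 1 + K (a(K) = (K - 2) + 3 = (-2 + K) + 3 = 1 + K)
-41 + a(19)*(-95) = -41 + (1 + 19)*(-95) = -41 + 20*(-95) = -41 - 1900 = -1941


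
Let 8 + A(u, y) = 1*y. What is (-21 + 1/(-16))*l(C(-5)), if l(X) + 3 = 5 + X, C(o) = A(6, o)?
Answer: 3707/16 ≈ 231.69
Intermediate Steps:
A(u, y) = -8 + y (A(u, y) = -8 + 1*y = -8 + y)
C(o) = -8 + o
l(X) = 2 + X (l(X) = -3 + (5 + X) = 2 + X)
(-21 + 1/(-16))*l(C(-5)) = (-21 + 1/(-16))*(2 + (-8 - 5)) = (-21 - 1/16)*(2 - 13) = -337/16*(-11) = 3707/16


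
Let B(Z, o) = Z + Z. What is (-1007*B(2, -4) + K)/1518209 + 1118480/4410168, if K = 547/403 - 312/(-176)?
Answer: 266033203860779/1060050109600482 ≈ 0.25096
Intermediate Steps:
B(Z, o) = 2*Z
K = 27751/8866 (K = 547*(1/403) - 312*(-1/176) = 547/403 + 39/22 = 27751/8866 ≈ 3.1300)
(-1007*B(2, -4) + K)/1518209 + 1118480/4410168 = (-2014*2 + 27751/8866)/1518209 + 1118480/4410168 = (-1007*4 + 27751/8866)*(1/1518209) + 1118480*(1/4410168) = (-4028 + 27751/8866)*(1/1518209) + 139810/551271 = -35684497/8866*1/1518209 + 139810/551271 = -35684497/13460440994 + 139810/551271 = 266033203860779/1060050109600482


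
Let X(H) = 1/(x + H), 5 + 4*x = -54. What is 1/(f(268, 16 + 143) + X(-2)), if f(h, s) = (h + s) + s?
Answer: 67/39258 ≈ 0.0017067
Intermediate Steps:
x = -59/4 (x = -5/4 + (¼)*(-54) = -5/4 - 27/2 = -59/4 ≈ -14.750)
X(H) = 1/(-59/4 + H)
f(h, s) = h + 2*s
1/(f(268, 16 + 143) + X(-2)) = 1/((268 + 2*(16 + 143)) + 4/(-59 + 4*(-2))) = 1/((268 + 2*159) + 4/(-59 - 8)) = 1/((268 + 318) + 4/(-67)) = 1/(586 + 4*(-1/67)) = 1/(586 - 4/67) = 1/(39258/67) = 67/39258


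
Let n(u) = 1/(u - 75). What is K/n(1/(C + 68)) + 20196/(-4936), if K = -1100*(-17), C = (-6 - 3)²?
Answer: -257849741501/183866 ≈ -1.4024e+6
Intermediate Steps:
C = 81 (C = (-9)² = 81)
K = 18700
n(u) = 1/(-75 + u)
K/n(1/(C + 68)) + 20196/(-4936) = 18700/(1/(-75 + 1/(81 + 68))) + 20196/(-4936) = 18700/(1/(-75 + 1/149)) + 20196*(-1/4936) = 18700/(1/(-75 + 1/149)) - 5049/1234 = 18700/(1/(-11174/149)) - 5049/1234 = 18700/(-149/11174) - 5049/1234 = 18700*(-11174/149) - 5049/1234 = -208953800/149 - 5049/1234 = -257849741501/183866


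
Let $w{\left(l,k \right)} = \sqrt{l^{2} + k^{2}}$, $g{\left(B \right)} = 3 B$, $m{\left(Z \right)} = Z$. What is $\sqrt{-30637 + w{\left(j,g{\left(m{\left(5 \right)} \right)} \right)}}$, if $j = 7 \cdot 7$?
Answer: $\sqrt{-30637 + \sqrt{2626}} \approx 174.89 i$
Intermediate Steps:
$j = 49$
$w{\left(l,k \right)} = \sqrt{k^{2} + l^{2}}$
$\sqrt{-30637 + w{\left(j,g{\left(m{\left(5 \right)} \right)} \right)}} = \sqrt{-30637 + \sqrt{\left(3 \cdot 5\right)^{2} + 49^{2}}} = \sqrt{-30637 + \sqrt{15^{2} + 2401}} = \sqrt{-30637 + \sqrt{225 + 2401}} = \sqrt{-30637 + \sqrt{2626}}$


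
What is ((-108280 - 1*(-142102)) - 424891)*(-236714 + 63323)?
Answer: 67807844979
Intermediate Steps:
((-108280 - 1*(-142102)) - 424891)*(-236714 + 63323) = ((-108280 + 142102) - 424891)*(-173391) = (33822 - 424891)*(-173391) = -391069*(-173391) = 67807844979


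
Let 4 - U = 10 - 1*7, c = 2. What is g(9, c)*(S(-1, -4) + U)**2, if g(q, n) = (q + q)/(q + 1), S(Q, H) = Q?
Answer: 0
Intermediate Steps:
U = 1 (U = 4 - (10 - 1*7) = 4 - (10 - 7) = 4 - 1*3 = 4 - 3 = 1)
g(q, n) = 2*q/(1 + q) (g(q, n) = (2*q)/(1 + q) = 2*q/(1 + q))
g(9, c)*(S(-1, -4) + U)**2 = (2*9/(1 + 9))*(-1 + 1)**2 = (2*9/10)*0**2 = (2*9*(1/10))*0 = (9/5)*0 = 0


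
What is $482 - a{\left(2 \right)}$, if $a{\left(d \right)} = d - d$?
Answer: $482$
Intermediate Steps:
$a{\left(d \right)} = 0$
$482 - a{\left(2 \right)} = 482 - 0 = 482 + 0 = 482$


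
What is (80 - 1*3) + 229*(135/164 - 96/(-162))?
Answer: 1776557/4428 ≈ 401.21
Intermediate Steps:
(80 - 1*3) + 229*(135/164 - 96/(-162)) = (80 - 3) + 229*(135*(1/164) - 96*(-1/162)) = 77 + 229*(135/164 + 16/27) = 77 + 229*(6269/4428) = 77 + 1435601/4428 = 1776557/4428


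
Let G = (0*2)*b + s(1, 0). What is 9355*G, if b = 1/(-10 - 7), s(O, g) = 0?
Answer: 0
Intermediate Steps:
b = -1/17 (b = 1/(-17) = -1/17 ≈ -0.058824)
G = 0 (G = (0*2)*(-1/17) + 0 = 0*(-1/17) + 0 = 0 + 0 = 0)
9355*G = 9355*0 = 0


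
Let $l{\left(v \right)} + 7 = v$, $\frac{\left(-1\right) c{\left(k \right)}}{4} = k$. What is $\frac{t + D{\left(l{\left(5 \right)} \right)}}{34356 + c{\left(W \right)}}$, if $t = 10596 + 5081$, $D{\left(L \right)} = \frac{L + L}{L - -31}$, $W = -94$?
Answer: $\frac{454629}{1007228} \approx 0.45137$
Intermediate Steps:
$c{\left(k \right)} = - 4 k$
$l{\left(v \right)} = -7 + v$
$D{\left(L \right)} = \frac{2 L}{31 + L}$ ($D{\left(L \right)} = \frac{2 L}{L + 31} = \frac{2 L}{31 + L}$)
$t = 15677$
$\frac{t + D{\left(l{\left(5 \right)} \right)}}{34356 + c{\left(W \right)}} = \frac{15677 + \frac{2 \left(-7 + 5\right)}{31 + \left(-7 + 5\right)}}{34356 - -376} = \frac{15677 + 2 \left(-2\right) \frac{1}{31 - 2}}{34356 + 376} = \frac{15677 + 2 \left(-2\right) \frac{1}{29}}{34732} = \left(15677 + 2 \left(-2\right) \frac{1}{29}\right) \frac{1}{34732} = \left(15677 - \frac{4}{29}\right) \frac{1}{34732} = \frac{454629}{29} \cdot \frac{1}{34732} = \frac{454629}{1007228}$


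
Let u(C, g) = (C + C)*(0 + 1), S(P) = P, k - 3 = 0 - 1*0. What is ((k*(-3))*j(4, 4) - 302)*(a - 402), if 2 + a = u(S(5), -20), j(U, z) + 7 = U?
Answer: 108350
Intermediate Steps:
j(U, z) = -7 + U
k = 3 (k = 3 + (0 - 1*0) = 3 + (0 + 0) = 3 + 0 = 3)
u(C, g) = 2*C (u(C, g) = (2*C)*1 = 2*C)
a = 8 (a = -2 + 2*5 = -2 + 10 = 8)
((k*(-3))*j(4, 4) - 302)*(a - 402) = ((3*(-3))*(-7 + 4) - 302)*(8 - 402) = (-9*(-3) - 302)*(-394) = (27 - 302)*(-394) = -275*(-394) = 108350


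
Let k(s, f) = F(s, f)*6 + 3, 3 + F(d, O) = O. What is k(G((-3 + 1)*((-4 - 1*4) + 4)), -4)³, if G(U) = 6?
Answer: -59319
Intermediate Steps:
F(d, O) = -3 + O
k(s, f) = -15 + 6*f (k(s, f) = (-3 + f)*6 + 3 = (-18 + 6*f) + 3 = -15 + 6*f)
k(G((-3 + 1)*((-4 - 1*4) + 4)), -4)³ = (-15 + 6*(-4))³ = (-15 - 24)³ = (-39)³ = -59319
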